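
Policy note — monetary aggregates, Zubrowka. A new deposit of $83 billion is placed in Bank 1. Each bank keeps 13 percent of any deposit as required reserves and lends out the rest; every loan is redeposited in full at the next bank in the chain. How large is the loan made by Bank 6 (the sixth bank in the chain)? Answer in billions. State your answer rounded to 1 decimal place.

$36.0 billion

Each bank lends a fraction (1 − rr) = 0.8700 of the deposit it receives, so Bank 6 receives 83·0.8700^5 and lends 83·0.8700^6 ≈ 35.9910 billion.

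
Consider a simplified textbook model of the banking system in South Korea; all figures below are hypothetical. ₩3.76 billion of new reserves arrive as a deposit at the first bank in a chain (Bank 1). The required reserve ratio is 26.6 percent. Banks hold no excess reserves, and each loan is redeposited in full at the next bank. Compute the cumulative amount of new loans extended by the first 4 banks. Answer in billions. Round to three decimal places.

Bank i lends (1 − rr)^i of the original deposit: Bank 1 lends 3.76·0.7340 ≈ 2.7598, Bank 2 lends 3.76·0.7340² ≈ 2.0257, and so on.
Summing a geometric series: total = 3.76·[0.7340·(1 − 0.7340^4) / (1 − 0.7340)] ≈ 7.3638 billion.

₩7.364 billion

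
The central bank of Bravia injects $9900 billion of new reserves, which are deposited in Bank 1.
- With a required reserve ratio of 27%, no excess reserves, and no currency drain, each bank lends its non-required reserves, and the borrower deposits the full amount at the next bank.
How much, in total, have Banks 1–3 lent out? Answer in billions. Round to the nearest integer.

$16354 billion

Bank i lends (1 − rr)^i of the original deposit: Bank 1 lends 9900·0.7300 = 7227.0000, Bank 2 lends 9900·0.7300² = 5275.7100, and so on.
Summing a geometric series: total = 9900·[0.7300·(1 − 0.7300^3) / (1 − 0.7300)] = 16353.9783 billion.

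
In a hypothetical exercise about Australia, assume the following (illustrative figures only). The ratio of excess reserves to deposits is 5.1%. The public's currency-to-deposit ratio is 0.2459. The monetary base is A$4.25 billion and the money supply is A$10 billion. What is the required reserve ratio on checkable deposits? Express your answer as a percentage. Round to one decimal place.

Using m = M/MB = 10/4.25 ≈ 2.352941. Since m = (1 + c)/(c + rr + e), the denominator satisfies c + rr + e = (1 + c)/m = (1 + 0.2459) / 2.352941 ≈ 0.529508.
With c = 0.2459 and e = 0.051, the required reserve ratio on checkable deposits is 0.529508 − 0.2459 − 0.051 = 0.232608.

23.3%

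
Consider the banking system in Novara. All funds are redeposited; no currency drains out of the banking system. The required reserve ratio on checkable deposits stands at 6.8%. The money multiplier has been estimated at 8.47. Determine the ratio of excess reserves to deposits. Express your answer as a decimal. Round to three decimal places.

0.050

Using m = 8.47. Since m = (1 + c)/(c + rr + e), the denominator satisfies c + rr + e = (1 + c)/m = (1 + 0) / 8.47 ≈ 0.118064.
With c = 0 and rr = 0.068, the ratio of excess reserves to deposits is 0.118064 − 0 − 0.068 = 0.050064.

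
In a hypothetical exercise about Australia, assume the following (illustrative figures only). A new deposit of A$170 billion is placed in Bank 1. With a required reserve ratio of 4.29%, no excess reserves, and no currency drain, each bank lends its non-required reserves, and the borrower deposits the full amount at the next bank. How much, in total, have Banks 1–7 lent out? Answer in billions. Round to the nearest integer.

A$1002 billion

Bank i lends (1 − rr)^i of the original deposit: Bank 1 lends 170·0.9571 = 162.7070, Bank 2 lends 170·0.9571² ≈ 155.7269, and so on.
Summing a geometric series: total = 170·[0.9571·(1 − 0.9571^7) / (1 − 0.9571)] ≈ 1002.4087 billion.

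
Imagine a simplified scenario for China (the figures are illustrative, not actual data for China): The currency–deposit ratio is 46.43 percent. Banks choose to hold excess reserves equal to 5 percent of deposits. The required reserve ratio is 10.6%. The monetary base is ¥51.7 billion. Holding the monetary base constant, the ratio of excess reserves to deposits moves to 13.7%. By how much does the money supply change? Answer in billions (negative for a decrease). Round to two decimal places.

Initially m₁ = (1 + 0.4643) / (0.106 + 0.05 + 0.4643) ≈ 2.36063, so M₁ = 2.36063 × 51.7 ≈ 122.0446 billion.
After the change m₂ = (1 + 0.4643) / (0.106 + 0.137 + 0.4643) ≈ 2.07027, so M₂ = 2.07027 × 51.7 ≈ 107.033 billion.
ΔM = M₂ − M₁ = 107.033 − 122.0446 = -15.0116 billion.

-15.01 billion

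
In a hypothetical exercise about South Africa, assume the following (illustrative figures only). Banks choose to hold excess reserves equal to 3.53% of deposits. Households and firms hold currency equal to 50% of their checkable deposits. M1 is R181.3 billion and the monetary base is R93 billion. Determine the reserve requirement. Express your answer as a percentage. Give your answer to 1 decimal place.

Using m = M/MB = 181.3/93 ≈ 1.949462. Since m = (1 + c)/(c + rr + e), the denominator satisfies c + rr + e = (1 + c)/m = (1 + 0.5) / 1.949462 ≈ 0.769443.
With c = 0.5 and e = 0.0353, the reserve requirement is 0.769443 − 0.5 − 0.0353 = 0.234143.

23.4%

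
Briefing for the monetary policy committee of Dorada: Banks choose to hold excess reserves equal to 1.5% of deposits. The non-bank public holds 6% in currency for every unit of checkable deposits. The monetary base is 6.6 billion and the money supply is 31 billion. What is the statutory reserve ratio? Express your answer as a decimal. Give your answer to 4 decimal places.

0.1507

Using m = M/MB = 31/6.6 ≈ 4.696970. Since m = (1 + c)/(c + rr + e), the denominator satisfies c + rr + e = (1 + c)/m = (1 + 0.06) / 4.696970 ≈ 0.225677.
With c = 0.06 and e = 0.015, the statutory reserve ratio is 0.225677 − 0.06 − 0.015 = 0.150677.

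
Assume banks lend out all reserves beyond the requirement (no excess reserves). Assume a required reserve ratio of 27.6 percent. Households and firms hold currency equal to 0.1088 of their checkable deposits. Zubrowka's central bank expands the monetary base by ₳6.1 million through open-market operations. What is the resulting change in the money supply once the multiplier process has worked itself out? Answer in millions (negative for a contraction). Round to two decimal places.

₳17.58 million

The money multiplier is m = (1 + c) / (rr + c) = (1 + 0.1088) / (0.276 + 0.1088) ≈ 2.8815.
The purchase adds 6.1 million of base, so ΔM = m × ΔMB = 2.8815 × (+6.1) ≈ 17.5771 million.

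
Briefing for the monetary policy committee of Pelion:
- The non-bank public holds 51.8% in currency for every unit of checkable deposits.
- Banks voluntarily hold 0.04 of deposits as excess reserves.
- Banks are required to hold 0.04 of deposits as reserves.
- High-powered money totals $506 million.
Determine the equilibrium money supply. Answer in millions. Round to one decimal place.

The money multiplier is m = (1 + c) / (rr + e + c) = (1 + 0.518) / (0.04 + 0.04 + 0.518) ≈ 2.53846.
So M = m × MB = 2.53846 × 506 ≈ 1284.4608 million.

$1284.5 million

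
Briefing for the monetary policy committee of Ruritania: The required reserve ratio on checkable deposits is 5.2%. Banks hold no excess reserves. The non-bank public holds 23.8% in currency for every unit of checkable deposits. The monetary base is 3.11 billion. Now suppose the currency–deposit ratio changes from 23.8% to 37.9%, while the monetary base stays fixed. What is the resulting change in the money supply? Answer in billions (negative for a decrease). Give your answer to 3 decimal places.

Initially m₁ = (1 + 0.238) / (0.052 + 0.238) ≈ 4.26897, so M₁ = 4.26897 × 3.11 ≈ 13.2765 billion.
After the change m₂ = (1 + 0.379) / (0.052 + 0.379) ≈ 3.19954, so M₂ = 3.19954 × 3.11 ≈ 9.9506 billion.
ΔM = M₂ − M₁ = 9.9506 − 13.2765 = -3.3259 billion.

-3.326 billion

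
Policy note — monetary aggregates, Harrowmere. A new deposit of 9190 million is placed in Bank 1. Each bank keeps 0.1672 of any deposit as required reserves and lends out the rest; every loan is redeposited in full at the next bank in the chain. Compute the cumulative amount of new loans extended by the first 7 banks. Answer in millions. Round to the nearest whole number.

Bank i lends (1 − rr)^i of the original deposit: Bank 1 lends 9190·0.8328 = 7653.4320, Bank 2 lends 9190·0.8328² ≈ 6373.7782, and so on.
Summing a geometric series: total = 9190·[0.8328·(1 − 0.8328^7) / (1 − 0.8328)] ≈ 33056.5204 million.

33057 million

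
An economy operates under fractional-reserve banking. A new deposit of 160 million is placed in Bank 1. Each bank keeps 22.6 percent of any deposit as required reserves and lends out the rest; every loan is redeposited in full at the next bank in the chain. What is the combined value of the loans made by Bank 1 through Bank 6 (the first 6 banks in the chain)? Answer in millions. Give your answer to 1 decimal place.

Bank i lends (1 − rr)^i of the original deposit: Bank 1 lends 160·0.7740 = 123.8400, Bank 2 lends 160·0.7740² ≈ 95.8522, and so on.
Summing a geometric series: total = 160·[0.7740·(1 − 0.7740^6) / (1 − 0.7740)] ≈ 430.1502 million.

430.2 million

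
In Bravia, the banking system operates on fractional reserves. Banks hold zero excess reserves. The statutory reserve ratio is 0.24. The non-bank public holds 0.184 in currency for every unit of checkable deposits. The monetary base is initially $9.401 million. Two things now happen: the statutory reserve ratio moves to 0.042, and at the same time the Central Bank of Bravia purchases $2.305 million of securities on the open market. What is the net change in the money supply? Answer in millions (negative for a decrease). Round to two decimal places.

$35.08 million

Before: m₁ = (1 + 0.184) / (0.24 + 0.184) ≈ 2.79245, MB₁ = 9.401, so M₁ = 2.79245 × 9.401 ≈ 26.2518 million.
After: m₂ = (1 + 0.184) / (0.042 + 0.184) ≈ 5.23894, MB₂ = 9.401 + 2.305 = 11.706, so M₂ = 5.23894 × 11.706 ≈ 61.327 million.
ΔM = M₂ − M₁ = 61.327 − 26.2518 = 35.0752 million.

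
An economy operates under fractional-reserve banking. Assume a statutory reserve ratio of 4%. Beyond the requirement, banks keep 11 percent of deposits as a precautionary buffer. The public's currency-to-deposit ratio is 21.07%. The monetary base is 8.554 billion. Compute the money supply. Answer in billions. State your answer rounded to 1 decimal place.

28.7 billion

The money multiplier is m = (1 + c) / (rr + e + c) = (1 + 0.2107) / (0.04 + 0.11 + 0.2107) ≈ 3.3565.
So M = m × MB = 3.3565 × 8.554 ≈ 28.7115 billion.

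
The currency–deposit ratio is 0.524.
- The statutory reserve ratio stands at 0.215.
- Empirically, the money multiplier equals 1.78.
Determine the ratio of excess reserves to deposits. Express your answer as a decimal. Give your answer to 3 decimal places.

Using m = 1.78. Since m = (1 + c)/(c + rr + e), the denominator satisfies c + rr + e = (1 + c)/m = (1 + 0.524) / 1.78 ≈ 0.856180.
With c = 0.524 and rr = 0.215, the ratio of excess reserves to deposits is 0.856180 − 0.524 − 0.215 = 0.11718.

0.117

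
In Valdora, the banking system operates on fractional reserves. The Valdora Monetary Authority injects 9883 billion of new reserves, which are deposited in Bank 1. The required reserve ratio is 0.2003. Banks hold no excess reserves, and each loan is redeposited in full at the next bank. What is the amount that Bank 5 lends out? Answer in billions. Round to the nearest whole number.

3232 billion

Each bank lends a fraction (1 − rr) = 0.7997 of the deposit it receives, so Bank 5 receives 9883·0.7997^4 and lends 9883·0.7997^5 ≈ 3232.3939 billion.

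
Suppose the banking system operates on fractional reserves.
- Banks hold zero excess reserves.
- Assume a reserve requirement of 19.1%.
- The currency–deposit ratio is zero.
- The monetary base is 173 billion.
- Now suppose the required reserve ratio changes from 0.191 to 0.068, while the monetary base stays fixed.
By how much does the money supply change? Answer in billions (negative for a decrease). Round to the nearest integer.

Initially m₁ = 1 / (0.191) ≈ 5.2356, so M₁ = 5.2356 × 173 = 905.7588 billion.
After the change m₂ = 1 / (0.068) ≈ 14.7059, so M₂ = 14.7059 × 173 = 2544.1207 billion.
ΔM = M₂ − M₁ = 2544.1207 − 905.7588 = 1638.3619 billion.

1638 billion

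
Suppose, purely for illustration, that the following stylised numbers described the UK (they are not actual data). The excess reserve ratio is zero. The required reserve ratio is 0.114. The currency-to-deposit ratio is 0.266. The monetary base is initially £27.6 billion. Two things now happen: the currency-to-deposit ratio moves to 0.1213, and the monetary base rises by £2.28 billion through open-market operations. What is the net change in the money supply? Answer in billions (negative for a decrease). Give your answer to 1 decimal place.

£50.4 billion

Before: m₁ = (1 + 0.266) / (0.114 + 0.266) ≈ 3.3316, MB₁ = 27.6, so M₁ = 3.3316 × 27.6 ≈ 91.9522 billion.
After: m₂ = (1 + 0.1213) / (0.114 + 0.1213) ≈ 4.7654, MB₂ = 27.6 + 2.28 = 29.88, so M₂ = 4.7654 × 29.88 ≈ 142.3902 billion.
ΔM = M₂ − M₁ = 142.3902 − 91.9522 = 50.438 billion.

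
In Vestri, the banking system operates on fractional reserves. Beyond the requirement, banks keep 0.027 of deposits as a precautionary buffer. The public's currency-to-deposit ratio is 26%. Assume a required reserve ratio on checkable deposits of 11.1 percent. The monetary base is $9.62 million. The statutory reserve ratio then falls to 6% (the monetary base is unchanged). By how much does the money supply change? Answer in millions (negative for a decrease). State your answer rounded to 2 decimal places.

Initially m₁ = (1 + 0.26) / (0.111 + 0.027 + 0.26) ≈ 3.1658, so M₁ = 3.1658 × 9.62 ≈ 30.455 million.
After the change m₂ = (1 + 0.26) / (0.06 + 0.027 + 0.26) ≈ 3.6311, so M₂ = 3.6311 × 9.62 ≈ 34.9312 million.
ΔM = M₂ − M₁ = 34.9312 − 30.455 = 4.4762 million.

$4.48 million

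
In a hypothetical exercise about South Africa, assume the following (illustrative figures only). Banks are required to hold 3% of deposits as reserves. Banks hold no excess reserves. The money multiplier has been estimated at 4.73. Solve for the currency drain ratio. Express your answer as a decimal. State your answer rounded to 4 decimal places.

0.2301

Using m = 4.73. From m = (1 + c)/(c + rr + e), rearranging gives 1 + c = m·(c + rr + e), so c·(1 − m) = m·(rr + e) − 1.
Hence c = [m·(rr + e) − 1]/(1 − m) = [4.73 × (0.03 + 0) − 1] / (1 − 4.73) ≈ 0.230054.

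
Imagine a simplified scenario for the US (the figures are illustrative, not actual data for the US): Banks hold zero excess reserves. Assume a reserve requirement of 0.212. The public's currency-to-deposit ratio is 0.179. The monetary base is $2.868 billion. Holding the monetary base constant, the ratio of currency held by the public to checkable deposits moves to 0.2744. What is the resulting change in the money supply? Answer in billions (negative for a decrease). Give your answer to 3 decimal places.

-1.134 billion

Initially m₁ = (1 + 0.179) / (0.212 + 0.179) ≈ 3.01535, so M₁ = 3.01535 × 2.868 ≈ 8.648 billion.
After the change m₂ = (1 + 0.2744) / (0.212 + 0.2744) ≈ 2.62007, so M₂ = 2.62007 × 2.868 ≈ 7.5144 billion.
ΔM = M₂ − M₁ = 7.5144 − 8.648 = -1.1336 billion.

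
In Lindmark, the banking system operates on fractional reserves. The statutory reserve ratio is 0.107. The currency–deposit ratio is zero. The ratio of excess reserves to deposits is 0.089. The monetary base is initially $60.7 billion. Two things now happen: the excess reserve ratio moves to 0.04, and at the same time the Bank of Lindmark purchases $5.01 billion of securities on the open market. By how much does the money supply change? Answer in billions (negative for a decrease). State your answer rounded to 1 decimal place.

$137.3 billion

Before: m₁ = 1 / (0.107 + 0.089) ≈ 5.1020, MB₁ = 60.7, so M₁ = 5.1020 × 60.7 = 309.6914 billion.
After: m₂ = 1 / (0.107 + 0.04) ≈ 6.8027, MB₂ = 60.7 + 5.01 = 65.71, so M₂ = 6.8027 × 65.71 ≈ 447.0054 billion.
ΔM = M₂ − M₁ = 447.0054 − 309.6914 = 137.314 billion.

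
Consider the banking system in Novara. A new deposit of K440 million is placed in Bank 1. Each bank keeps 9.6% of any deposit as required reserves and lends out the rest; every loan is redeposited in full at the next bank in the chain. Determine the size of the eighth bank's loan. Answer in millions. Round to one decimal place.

K196.2 million

Each bank lends a fraction (1 − rr) = 0.9040 of the deposit it receives, so Bank 8 receives 440·0.9040^7 and lends 440·0.9040^8 ≈ 196.2457 million.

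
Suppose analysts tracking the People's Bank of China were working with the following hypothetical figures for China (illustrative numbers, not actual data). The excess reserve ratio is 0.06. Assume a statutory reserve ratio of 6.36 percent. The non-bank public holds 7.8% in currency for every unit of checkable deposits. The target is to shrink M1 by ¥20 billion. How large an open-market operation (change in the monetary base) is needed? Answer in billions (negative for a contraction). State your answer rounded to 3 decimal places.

-3.740 billion

The money multiplier is m = (1 + c) / (rr + e + c) = (1 + 0.078) / (0.0636 + 0.06 + 0.078) ≈ 5.347222.
ΔMB = ΔM / m = (−20) / 5.347222 ≈ -3.7403 billion.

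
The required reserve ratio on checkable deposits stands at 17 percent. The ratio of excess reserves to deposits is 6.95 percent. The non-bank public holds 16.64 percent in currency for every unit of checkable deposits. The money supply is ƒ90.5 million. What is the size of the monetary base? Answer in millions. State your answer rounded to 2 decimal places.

The money multiplier is m = (1 + c) / (rr + e + c) = (1 + 0.1664) / (0.17 + 0.0695 + 0.1664) ≈ 2.87361.
MB = M / m = 90.5 / 2.87361 ≈ 31.4935 million.

ƒ31.49 million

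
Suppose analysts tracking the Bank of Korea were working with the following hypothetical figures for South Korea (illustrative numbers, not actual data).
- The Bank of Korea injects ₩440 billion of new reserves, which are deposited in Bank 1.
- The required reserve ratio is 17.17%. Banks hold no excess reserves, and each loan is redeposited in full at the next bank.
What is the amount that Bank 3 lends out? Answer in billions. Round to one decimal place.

Each bank lends a fraction (1 − rr) = 0.8283 of the deposit it receives, so Bank 3 receives 440·0.8283^2 and lends 440·0.8283^3 ≈ 250.0436 billion.

₩250.0 billion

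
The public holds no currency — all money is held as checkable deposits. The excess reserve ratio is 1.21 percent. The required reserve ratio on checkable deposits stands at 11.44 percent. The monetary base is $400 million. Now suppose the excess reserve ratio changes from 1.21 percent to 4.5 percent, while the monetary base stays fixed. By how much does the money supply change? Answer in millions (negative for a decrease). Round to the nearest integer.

Initially m₁ = 1 / (0.1144 + 0.0121) ≈ 7.9051, so M₁ = 7.9051 × 400 = 3162.04 million.
After the change m₂ = 1 / (0.1144 + 0.045) ≈ 6.2735, so M₂ = 6.2735 × 400 = 2509.4 million.
ΔM = M₂ − M₁ = 2509.4 − 3162.04 = -652.64 million.

-653 million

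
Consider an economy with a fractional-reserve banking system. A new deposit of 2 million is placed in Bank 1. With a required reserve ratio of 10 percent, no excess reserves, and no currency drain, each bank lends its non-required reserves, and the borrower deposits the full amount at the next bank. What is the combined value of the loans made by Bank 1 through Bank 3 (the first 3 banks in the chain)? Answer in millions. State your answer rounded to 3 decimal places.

Bank i lends (1 − rr)^i of the original deposit: Bank 1 lends 2·0.9000 = 1.8000, Bank 2 lends 2·0.9000² = 1.6200, and so on.
Summing a geometric series: total = 2·[0.9000·(1 − 0.9000^3) / (1 − 0.9000)] = 4.8780 million.

4.878 million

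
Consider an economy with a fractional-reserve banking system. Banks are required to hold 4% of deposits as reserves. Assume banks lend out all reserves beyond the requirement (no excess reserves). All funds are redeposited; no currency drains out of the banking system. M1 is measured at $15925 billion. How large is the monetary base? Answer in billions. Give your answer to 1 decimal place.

$637.0 billion

With no currency drain and no excess reserves, the money multiplier is m = 1/rr = 1/0.04 = 25.
The monetary base is MB = M / m = 15925 / 25 = 637 billion.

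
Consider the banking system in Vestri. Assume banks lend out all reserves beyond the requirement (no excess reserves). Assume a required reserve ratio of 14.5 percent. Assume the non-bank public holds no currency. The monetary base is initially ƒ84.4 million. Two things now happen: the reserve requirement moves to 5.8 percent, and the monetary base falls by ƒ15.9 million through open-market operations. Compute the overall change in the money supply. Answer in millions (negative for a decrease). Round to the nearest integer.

Before: m₁ = 1 / (0.145) ≈ 6.8966, MB₁ = 84.4, so M₁ = 6.8966 × 84.4 ≈ 582.073 million.
After: m₂ = 1 / (0.058) ≈ 17.2414, MB₂ = 84.4 − 15.9 = 68.5, so M₂ = 17.2414 × 68.5 = 1181.0359 million.
ΔM = M₂ − M₁ = 1181.0359 − 582.073 = 598.9629 million.

ƒ599 million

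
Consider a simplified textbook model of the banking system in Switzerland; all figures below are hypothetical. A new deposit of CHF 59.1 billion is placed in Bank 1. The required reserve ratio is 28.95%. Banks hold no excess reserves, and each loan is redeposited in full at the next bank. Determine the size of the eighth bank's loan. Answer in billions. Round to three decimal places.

CHF 3.838 billion

Each bank lends a fraction (1 − rr) = 0.7105 of the deposit it receives, so Bank 8 receives 59.1·0.7105^7 and lends 59.1·0.7105^8 ≈ 3.8380 billion.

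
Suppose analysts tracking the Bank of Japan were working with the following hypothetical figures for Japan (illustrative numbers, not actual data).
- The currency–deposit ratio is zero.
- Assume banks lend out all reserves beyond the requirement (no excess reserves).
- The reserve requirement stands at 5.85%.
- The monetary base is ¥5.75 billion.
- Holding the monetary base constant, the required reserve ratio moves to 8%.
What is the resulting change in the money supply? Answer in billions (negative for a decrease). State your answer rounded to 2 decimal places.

Initially m₁ = 1 / (0.0585) ≈ 17.0940, so M₁ = 17.0940 × 5.75 = 98.2905 billion.
After the change m₂ = 1 / (0.08) = 12.5, so M₂ = 12.5 × 5.75 = 71.875 billion.
ΔM = M₂ − M₁ = 71.875 − 98.2905 = -26.4155 billion.

-26.42 billion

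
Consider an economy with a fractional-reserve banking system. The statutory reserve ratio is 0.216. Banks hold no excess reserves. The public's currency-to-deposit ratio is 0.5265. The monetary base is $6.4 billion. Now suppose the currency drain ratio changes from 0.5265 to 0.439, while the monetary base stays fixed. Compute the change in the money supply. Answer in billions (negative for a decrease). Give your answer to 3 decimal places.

$0.903 billion

Initially m₁ = (1 + 0.5265) / (0.216 + 0.5265) ≈ 2.05589, so M₁ = 2.05589 × 6.4 ≈ 13.1577 billion.
After the change m₂ = (1 + 0.439) / (0.216 + 0.439) ≈ 2.19695, so M₂ = 2.19695 × 6.4 ≈ 14.0605 billion.
ΔM = M₂ − M₁ = 14.0605 − 13.1577 = 0.9028 billion.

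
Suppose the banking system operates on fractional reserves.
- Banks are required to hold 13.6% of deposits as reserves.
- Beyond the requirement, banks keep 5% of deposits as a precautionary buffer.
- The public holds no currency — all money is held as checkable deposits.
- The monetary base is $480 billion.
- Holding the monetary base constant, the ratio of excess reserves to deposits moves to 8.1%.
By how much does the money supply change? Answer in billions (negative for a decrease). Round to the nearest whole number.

-369 billion

Initially m₁ = 1 / (0.136 + 0.05) ≈ 5.3763, so M₁ = 5.3763 × 480 = 2580.624 billion.
After the change m₂ = 1 / (0.136 + 0.081) ≈ 4.6083, so M₂ = 4.6083 × 480 = 2211.984 billion.
ΔM = M₂ − M₁ = 2211.984 − 2580.624 = -368.64 billion.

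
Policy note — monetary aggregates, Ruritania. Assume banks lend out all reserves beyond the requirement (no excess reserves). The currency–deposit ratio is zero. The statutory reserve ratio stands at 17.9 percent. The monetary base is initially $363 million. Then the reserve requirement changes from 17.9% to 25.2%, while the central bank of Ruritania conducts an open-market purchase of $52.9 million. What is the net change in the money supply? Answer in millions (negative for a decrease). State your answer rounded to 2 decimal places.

Before: m₁ = 1 / (0.179) ≈ 5.586592, MB₁ = 363, so M₁ = 5.586592 × 363 ≈ 2027.9329 million.
After: m₂ = 1 / (0.252) ≈ 3.968254, MB₂ = 363 + 52.9 = 415.9, so M₂ = 3.968254 × 415.9 ≈ 1650.3968 million.
ΔM = M₂ − M₁ = 1650.3968 − 2027.9329 = -377.5361 million.

-377.54 million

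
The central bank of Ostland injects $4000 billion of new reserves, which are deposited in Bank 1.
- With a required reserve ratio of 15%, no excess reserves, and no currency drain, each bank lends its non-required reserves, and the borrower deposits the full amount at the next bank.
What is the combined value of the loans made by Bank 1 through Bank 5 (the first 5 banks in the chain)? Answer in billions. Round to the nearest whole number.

$12609 billion

Bank i lends (1 − rr)^i of the original deposit: Bank 1 lends 4000·0.8500 = 3400.0000, Bank 2 lends 4000·0.8500² = 2890.0000, and so on.
Summing a geometric series: total = 4000·[0.8500·(1 − 0.8500^5) / (1 − 0.8500)] ≈ 12609.3463 billion.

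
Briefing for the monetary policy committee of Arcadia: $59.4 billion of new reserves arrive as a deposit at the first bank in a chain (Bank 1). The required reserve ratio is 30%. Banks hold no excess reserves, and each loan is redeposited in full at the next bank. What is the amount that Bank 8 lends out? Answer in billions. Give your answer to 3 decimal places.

$3.424 billion

Each bank lends a fraction (1 − rr) = 0.7000 of the deposit it receives, so Bank 8 receives 59.4·0.7000^7 and lends 59.4·0.7000^8 ≈ 3.4243 billion.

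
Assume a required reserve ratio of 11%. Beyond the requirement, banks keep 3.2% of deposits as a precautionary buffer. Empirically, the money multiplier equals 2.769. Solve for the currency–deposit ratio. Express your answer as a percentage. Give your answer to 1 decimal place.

Using m = 2.769. From m = (1 + c)/(c + rr + e), rearranging gives 1 + c = m·(c + rr + e), so c·(1 − m) = m·(rr + e) − 1.
Hence c = [m·(rr + e) − 1]/(1 − m) = [2.769 × (0.11 + 0.032) − 1] / (1 − 2.769) ≈ 0.343020.

34.3%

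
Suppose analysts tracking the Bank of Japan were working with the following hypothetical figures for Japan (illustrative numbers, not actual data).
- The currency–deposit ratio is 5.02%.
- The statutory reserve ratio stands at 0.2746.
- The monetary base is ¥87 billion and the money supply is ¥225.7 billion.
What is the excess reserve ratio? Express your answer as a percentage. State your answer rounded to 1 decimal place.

8.0%

Using m = M/MB = 225.7/87 ≈ 2.594253. Since m = (1 + c)/(c + rr + e), the denominator satisfies c + rr + e = (1 + c)/m = (1 + 0.0502) / 2.594253 ≈ 0.404818.
With c = 0.0502 and rr = 0.2746, the excess reserve ratio is 0.404818 − 0.0502 − 0.2746 = 0.080018.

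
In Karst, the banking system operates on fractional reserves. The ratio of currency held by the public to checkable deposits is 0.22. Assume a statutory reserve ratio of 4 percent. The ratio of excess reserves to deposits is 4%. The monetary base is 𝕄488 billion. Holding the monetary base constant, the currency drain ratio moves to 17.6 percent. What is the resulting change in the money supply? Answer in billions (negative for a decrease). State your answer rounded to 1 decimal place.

Initially m₁ = (1 + 0.22) / (0.04 + 0.04 + 0.22) ≈ 4.06667, so M₁ = 4.06667 × 488 ≈ 1984.535 billion.
After the change m₂ = (1 + 0.176) / (0.04 + 0.04 + 0.176) = 4.59375, so M₂ = 4.59375 × 488 = 2241.75 billion.
ΔM = M₂ − M₁ = 2241.75 − 1984.535 = 257.215 billion.

𝕄257.2 billion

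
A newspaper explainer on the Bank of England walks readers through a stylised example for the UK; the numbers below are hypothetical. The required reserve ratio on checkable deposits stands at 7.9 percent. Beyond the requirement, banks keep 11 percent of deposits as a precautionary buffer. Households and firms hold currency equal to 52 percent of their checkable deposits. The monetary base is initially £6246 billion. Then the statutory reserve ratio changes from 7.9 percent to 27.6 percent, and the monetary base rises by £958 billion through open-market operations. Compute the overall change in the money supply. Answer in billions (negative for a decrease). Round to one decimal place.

-1304.4 billion

Before: m₁ = (1 + 0.52) / (0.079 + 0.11 + 0.52) ≈ 2.143865, MB₁ = 6246, so M₁ = 2.143865 × 6246 ≈ 13390.5808 billion.
After: m₂ = (1 + 0.52) / (0.276 + 0.11 + 0.52) ≈ 1.677704, MB₂ = 6246 + 958 = 7204, so M₂ = 1.677704 × 7204 ≈ 12086.1796 billion.
ΔM = M₂ − M₁ = 12086.1796 − 13390.5808 = -1304.4012 billion.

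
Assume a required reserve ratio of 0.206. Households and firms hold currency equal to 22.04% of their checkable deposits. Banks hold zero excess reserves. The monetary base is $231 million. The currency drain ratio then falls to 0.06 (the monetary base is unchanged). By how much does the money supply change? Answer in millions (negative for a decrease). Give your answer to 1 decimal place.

$259.4 million

Initially m₁ = (1 + 0.2204) / (0.206 + 0.2204) ≈ 2.86210, so M₁ = 2.86210 × 231 = 661.1451 million.
After the change m₂ = (1 + 0.06) / (0.206 + 0.06) ≈ 3.98496, so M₂ = 3.98496 × 231 ≈ 920.5258 million.
ΔM = M₂ − M₁ = 920.5258 − 661.1451 = 259.3807 million.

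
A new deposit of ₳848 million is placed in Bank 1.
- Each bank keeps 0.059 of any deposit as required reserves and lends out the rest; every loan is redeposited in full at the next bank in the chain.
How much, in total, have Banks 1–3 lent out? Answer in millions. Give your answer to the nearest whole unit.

Bank i lends (1 − rr)^i of the original deposit: Bank 1 lends 848·0.9410 = 797.9680, Bank 2 lends 848·0.9410² ≈ 750.8879, and so on.
Summing a geometric series: total = 848·[0.9410·(1 − 0.9410^3) / (1 − 0.9410)] ≈ 2255.4414 million.

₳2255 million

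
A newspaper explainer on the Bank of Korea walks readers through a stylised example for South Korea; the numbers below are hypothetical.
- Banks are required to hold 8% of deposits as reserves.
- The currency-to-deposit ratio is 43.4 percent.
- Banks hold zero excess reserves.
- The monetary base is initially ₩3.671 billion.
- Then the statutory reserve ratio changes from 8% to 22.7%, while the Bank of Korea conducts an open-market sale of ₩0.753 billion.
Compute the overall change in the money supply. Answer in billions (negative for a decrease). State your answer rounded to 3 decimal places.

-3.911 billion

Before: m₁ = (1 + 0.434) / (0.08 + 0.434) ≈ 2.78988, MB₁ = 3.671, so M₁ = 2.78988 × 3.671 ≈ 10.2416 billion.
After: m₂ = (1 + 0.434) / (0.227 + 0.434) ≈ 2.16944, MB₂ = 3.671 − 0.753 = 2.918, so M₂ = 2.16944 × 2.918 ≈ 6.3304 billion.
ΔM = M₂ − M₁ = 6.3304 − 10.2416 = -3.9112 billion.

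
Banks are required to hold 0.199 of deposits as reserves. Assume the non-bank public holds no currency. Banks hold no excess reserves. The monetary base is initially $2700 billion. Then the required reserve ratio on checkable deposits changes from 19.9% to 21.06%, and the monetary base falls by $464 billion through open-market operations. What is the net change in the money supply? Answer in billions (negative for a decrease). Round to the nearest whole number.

Before: m₁ = 1 / (0.199) ≈ 5.02513, MB₁ = 2700, so M₁ = 5.02513 × 2700 = 13567.851 billion.
After: m₂ = 1 / (0.2106) ≈ 4.74834, MB₂ = 2700 − 464 = 2236, so M₂ = 4.74834 × 2236 ≈ 10617.2882 billion.
ΔM = M₂ − M₁ = 10617.2882 − 13567.851 = -2950.5628 billion.

-2951 billion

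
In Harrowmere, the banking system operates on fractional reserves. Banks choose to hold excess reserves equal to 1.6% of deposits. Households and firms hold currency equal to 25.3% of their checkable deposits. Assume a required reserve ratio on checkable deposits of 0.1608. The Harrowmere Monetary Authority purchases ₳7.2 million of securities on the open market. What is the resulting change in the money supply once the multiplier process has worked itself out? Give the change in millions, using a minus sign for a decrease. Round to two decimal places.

₳20.99 million

The money multiplier is m = (1 + c) / (rr + e + c) = (1 + 0.253) / (0.1608 + 0.016 + 0.253) ≈ 2.9153.
The purchase adds 7.2 million of base, so ΔM = m × ΔMB = 2.9153 × (+7.2) ≈ 20.9902 million.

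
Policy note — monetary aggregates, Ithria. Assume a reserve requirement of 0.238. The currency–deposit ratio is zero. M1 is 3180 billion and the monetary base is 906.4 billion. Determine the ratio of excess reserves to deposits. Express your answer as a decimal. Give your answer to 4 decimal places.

Using m = M/MB = 3180/906.4 ≈ 3.508385. Since m = (1 + c)/(c + rr + e), the denominator satisfies c + rr + e = (1 + c)/m = (1 + 0) / 3.508385 ≈ 0.285031.
With c = 0 and rr = 0.238, the ratio of excess reserves to deposits is 0.285031 − 0 − 0.238 = 0.047031.

0.0470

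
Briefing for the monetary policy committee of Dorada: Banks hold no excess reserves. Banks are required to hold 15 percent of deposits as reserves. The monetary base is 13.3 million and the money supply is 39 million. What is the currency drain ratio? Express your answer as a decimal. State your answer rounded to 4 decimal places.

0.2899

Using m = M/MB = 39/13.3 ≈ 2.932331. From m = (1 + c)/(c + rr + e), rearranging gives 1 + c = m·(c + rr + e), so c·(1 − m) = m·(rr + e) − 1.
Hence c = [m·(rr + e) − 1]/(1 − m) = [2.932331 × (0.15 + 0) − 1] / (1 − 2.932331) ≈ 0.289883.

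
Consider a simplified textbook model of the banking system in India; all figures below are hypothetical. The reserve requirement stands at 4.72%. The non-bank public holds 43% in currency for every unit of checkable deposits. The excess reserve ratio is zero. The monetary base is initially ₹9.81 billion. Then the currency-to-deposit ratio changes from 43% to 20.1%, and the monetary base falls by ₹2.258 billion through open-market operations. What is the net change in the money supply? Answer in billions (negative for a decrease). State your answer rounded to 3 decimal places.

Before: m₁ = (1 + 0.43) / (0.0472 + 0.43) ≈ 2.99665, MB₁ = 9.81, so M₁ = 2.99665 × 9.81 ≈ 29.3971 billion.
After: m₂ = (1 + 0.201) / (0.0472 + 0.201) ≈ 4.83884, MB₂ = 9.81 − 2.258 = 7.552, so M₂ = 4.83884 × 7.552 ≈ 36.5429 billion.
ΔM = M₂ − M₁ = 36.5429 − 29.3971 = 7.1458 billion.

₹7.146 billion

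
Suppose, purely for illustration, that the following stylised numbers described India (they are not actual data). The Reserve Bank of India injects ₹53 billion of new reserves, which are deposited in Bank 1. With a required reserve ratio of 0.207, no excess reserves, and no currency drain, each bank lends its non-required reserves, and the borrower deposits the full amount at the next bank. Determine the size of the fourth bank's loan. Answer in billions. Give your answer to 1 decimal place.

₹21.0 billion

Each bank lends a fraction (1 − rr) = 0.7930 of the deposit it receives, so Bank 4 receives 53·0.7930^3 and lends 53·0.7930^4 ≈ 20.9589 billion.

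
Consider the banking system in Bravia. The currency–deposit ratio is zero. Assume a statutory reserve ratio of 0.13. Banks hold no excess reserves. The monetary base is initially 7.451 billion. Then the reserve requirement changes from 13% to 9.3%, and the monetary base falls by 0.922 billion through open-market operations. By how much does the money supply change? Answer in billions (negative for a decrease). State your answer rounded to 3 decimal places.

12.889 billion

Before: m₁ = 1 / (0.13) ≈ 7.69231, MB₁ = 7.451, so M₁ = 7.69231 × 7.451 ≈ 57.3154 billion.
After: m₂ = 1 / (0.093) ≈ 10.75269, MB₂ = 7.451 − 0.922 = 6.529, so M₂ = 10.75269 × 6.529 ≈ 70.2043 billion.
ΔM = M₂ − M₁ = 70.2043 − 57.3154 = 12.8889 billion.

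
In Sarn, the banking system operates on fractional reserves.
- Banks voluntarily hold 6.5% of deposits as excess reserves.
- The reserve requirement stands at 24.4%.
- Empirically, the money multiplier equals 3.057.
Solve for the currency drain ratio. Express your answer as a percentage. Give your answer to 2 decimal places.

Using m = 3.057. From m = (1 + c)/(c + rr + e), rearranging gives 1 + c = m·(c + rr + e), so c·(1 − m) = m·(rr + e) − 1.
Hence c = [m·(rr + e) − 1]/(1 − m) = [3.057 × (0.244 + 0.065) − 1] / (1 − 3.057) ≈ 0.026926.

2.69%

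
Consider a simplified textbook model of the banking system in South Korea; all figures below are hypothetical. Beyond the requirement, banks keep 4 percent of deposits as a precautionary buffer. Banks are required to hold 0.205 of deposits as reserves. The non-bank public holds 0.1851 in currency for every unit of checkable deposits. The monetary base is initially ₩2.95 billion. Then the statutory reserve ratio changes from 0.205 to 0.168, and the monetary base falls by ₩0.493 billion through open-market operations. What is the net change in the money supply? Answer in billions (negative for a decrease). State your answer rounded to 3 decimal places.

-0.721 billion

Before: m₁ = (1 + 0.1851) / (0.205 + 0.04 + 0.1851) ≈ 2.75541, MB₁ = 2.95, so M₁ = 2.75541 × 2.95 ≈ 8.1285 billion.
After: m₂ = (1 + 0.1851) / (0.168 + 0.04 + 0.1851) ≈ 3.01475, MB₂ = 2.95 − 0.493 = 2.457, so M₂ = 3.01475 × 2.457 ≈ 7.4072 billion.
ΔM = M₂ − M₁ = 7.4072 − 8.1285 = -0.7213 billion.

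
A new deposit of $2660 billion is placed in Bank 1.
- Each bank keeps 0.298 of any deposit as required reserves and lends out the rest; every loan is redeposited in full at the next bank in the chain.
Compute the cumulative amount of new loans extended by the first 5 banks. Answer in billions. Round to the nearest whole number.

$5198 billion

Bank i lends (1 − rr)^i of the original deposit: Bank 1 lends 2660·0.7020 = 1867.3200, Bank 2 lends 2660·0.7020² ≈ 1310.8586, and so on.
Summing a geometric series: total = 2660·[0.7020·(1 − 0.7020^5) / (1 − 0.7020)] ≈ 5197.8872 billion.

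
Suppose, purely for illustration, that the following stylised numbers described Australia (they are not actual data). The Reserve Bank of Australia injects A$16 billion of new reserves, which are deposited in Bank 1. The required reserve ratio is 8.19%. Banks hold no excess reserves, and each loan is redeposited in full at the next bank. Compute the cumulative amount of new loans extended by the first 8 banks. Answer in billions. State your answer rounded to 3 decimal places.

Bank i lends (1 − rr)^i of the original deposit: Bank 1 lends 16·0.9181 = 14.6896, Bank 2 lends 16·0.9181² ≈ 13.4865, and so on.
Summing a geometric series: total = 16·[0.9181·(1 − 0.9181^8) / (1 − 0.9181)] ≈ 88.8191 billion.

A$88.819 billion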